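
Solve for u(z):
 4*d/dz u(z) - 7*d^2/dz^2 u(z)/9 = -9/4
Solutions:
 u(z) = C1 + C2*exp(36*z/7) - 9*z/16


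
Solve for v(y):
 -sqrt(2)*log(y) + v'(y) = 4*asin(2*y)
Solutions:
 v(y) = C1 + sqrt(2)*y*(log(y) - 1) + 4*y*asin(2*y) + 2*sqrt(1 - 4*y^2)


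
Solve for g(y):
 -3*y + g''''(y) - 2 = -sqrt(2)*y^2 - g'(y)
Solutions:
 g(y) = C1 + C4*exp(-y) - sqrt(2)*y^3/3 + 3*y^2/2 + 2*y + (C2*sin(sqrt(3)*y/2) + C3*cos(sqrt(3)*y/2))*exp(y/2)


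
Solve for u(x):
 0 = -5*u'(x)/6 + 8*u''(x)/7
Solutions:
 u(x) = C1 + C2*exp(35*x/48)


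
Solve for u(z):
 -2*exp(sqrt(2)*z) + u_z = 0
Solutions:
 u(z) = C1 + sqrt(2)*exp(sqrt(2)*z)


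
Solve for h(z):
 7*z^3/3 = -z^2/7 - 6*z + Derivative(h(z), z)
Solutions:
 h(z) = C1 + 7*z^4/12 + z^3/21 + 3*z^2


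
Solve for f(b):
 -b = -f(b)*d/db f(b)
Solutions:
 f(b) = -sqrt(C1 + b^2)
 f(b) = sqrt(C1 + b^2)


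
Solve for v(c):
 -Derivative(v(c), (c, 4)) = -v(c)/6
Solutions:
 v(c) = C1*exp(-6^(3/4)*c/6) + C2*exp(6^(3/4)*c/6) + C3*sin(6^(3/4)*c/6) + C4*cos(6^(3/4)*c/6)


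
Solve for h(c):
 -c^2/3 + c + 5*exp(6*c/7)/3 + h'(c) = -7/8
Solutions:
 h(c) = C1 + c^3/9 - c^2/2 - 7*c/8 - 35*exp(6*c/7)/18


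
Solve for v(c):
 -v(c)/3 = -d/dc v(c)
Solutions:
 v(c) = C1*exp(c/3)


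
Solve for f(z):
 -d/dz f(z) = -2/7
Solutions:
 f(z) = C1 + 2*z/7


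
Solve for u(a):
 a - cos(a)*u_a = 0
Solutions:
 u(a) = C1 + Integral(a/cos(a), a)


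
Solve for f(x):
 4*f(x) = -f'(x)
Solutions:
 f(x) = C1*exp(-4*x)


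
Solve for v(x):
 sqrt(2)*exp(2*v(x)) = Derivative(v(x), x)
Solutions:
 v(x) = log(-sqrt(-1/(C1 + sqrt(2)*x))) - log(2)/2
 v(x) = log(-1/(C1 + sqrt(2)*x))/2 - log(2)/2


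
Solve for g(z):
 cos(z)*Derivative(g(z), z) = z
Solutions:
 g(z) = C1 + Integral(z/cos(z), z)


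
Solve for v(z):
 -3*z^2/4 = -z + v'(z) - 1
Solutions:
 v(z) = C1 - z^3/4 + z^2/2 + z


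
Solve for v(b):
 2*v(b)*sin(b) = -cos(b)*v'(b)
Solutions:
 v(b) = C1*cos(b)^2


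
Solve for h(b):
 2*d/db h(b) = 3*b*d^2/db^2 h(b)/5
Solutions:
 h(b) = C1 + C2*b^(13/3)


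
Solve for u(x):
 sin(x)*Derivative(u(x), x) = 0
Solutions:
 u(x) = C1


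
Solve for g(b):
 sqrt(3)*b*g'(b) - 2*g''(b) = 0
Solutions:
 g(b) = C1 + C2*erfi(3^(1/4)*b/2)


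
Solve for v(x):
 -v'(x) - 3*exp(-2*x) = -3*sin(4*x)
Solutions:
 v(x) = C1 - 3*cos(4*x)/4 + 3*exp(-2*x)/2


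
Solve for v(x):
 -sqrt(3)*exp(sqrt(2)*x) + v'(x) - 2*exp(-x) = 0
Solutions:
 v(x) = C1 + sqrt(6)*exp(sqrt(2)*x)/2 - 2*exp(-x)


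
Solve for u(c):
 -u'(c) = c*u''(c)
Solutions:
 u(c) = C1 + C2*log(c)


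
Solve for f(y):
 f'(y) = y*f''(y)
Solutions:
 f(y) = C1 + C2*y^2


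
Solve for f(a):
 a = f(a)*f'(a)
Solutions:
 f(a) = -sqrt(C1 + a^2)
 f(a) = sqrt(C1 + a^2)


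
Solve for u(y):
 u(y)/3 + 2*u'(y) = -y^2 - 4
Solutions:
 u(y) = C1*exp(-y/6) - 3*y^2 + 36*y - 228


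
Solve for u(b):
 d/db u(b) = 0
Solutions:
 u(b) = C1


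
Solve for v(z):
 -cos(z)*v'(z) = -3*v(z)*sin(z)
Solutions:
 v(z) = C1/cos(z)^3


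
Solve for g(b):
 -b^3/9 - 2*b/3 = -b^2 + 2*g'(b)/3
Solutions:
 g(b) = C1 - b^4/24 + b^3/2 - b^2/2


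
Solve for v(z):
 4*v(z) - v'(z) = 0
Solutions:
 v(z) = C1*exp(4*z)


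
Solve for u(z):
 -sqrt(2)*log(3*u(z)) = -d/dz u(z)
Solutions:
 -sqrt(2)*Integral(1/(log(_y) + log(3)), (_y, u(z)))/2 = C1 - z


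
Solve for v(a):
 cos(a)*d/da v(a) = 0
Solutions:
 v(a) = C1


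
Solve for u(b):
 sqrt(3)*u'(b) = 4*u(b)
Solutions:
 u(b) = C1*exp(4*sqrt(3)*b/3)


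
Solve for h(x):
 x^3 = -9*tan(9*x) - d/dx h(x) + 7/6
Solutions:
 h(x) = C1 - x^4/4 + 7*x/6 + log(cos(9*x))


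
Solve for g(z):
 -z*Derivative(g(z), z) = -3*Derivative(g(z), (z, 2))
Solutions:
 g(z) = C1 + C2*erfi(sqrt(6)*z/6)


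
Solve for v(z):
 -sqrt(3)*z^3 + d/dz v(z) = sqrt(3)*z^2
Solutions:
 v(z) = C1 + sqrt(3)*z^4/4 + sqrt(3)*z^3/3


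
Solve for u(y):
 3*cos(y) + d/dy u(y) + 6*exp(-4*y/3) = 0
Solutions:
 u(y) = C1 - 3*sin(y) + 9*exp(-4*y/3)/2


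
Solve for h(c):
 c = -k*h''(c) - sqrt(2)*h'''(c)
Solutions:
 h(c) = C1 + C2*c + C3*exp(-sqrt(2)*c*k/2) - c^3/(6*k) + sqrt(2)*c^2/(2*k^2)


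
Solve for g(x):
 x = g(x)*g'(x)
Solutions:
 g(x) = -sqrt(C1 + x^2)
 g(x) = sqrt(C1 + x^2)


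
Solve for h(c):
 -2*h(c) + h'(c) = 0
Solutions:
 h(c) = C1*exp(2*c)


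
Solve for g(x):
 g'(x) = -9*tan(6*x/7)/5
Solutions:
 g(x) = C1 + 21*log(cos(6*x/7))/10


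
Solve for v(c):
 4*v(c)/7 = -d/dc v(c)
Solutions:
 v(c) = C1*exp(-4*c/7)


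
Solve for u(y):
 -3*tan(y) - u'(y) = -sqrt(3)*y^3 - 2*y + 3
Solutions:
 u(y) = C1 + sqrt(3)*y^4/4 + y^2 - 3*y + 3*log(cos(y))


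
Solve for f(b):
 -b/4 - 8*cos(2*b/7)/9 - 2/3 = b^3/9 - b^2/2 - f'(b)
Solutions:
 f(b) = C1 + b^4/36 - b^3/6 + b^2/8 + 2*b/3 + 28*sin(2*b/7)/9


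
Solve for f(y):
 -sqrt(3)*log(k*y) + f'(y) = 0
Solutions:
 f(y) = C1 + sqrt(3)*y*log(k*y) - sqrt(3)*y


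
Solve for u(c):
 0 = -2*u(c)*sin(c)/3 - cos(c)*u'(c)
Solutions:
 u(c) = C1*cos(c)^(2/3)


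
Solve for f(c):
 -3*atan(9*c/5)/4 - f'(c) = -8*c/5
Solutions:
 f(c) = C1 + 4*c^2/5 - 3*c*atan(9*c/5)/4 + 5*log(81*c^2 + 25)/24


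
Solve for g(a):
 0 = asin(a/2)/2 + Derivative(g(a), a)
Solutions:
 g(a) = C1 - a*asin(a/2)/2 - sqrt(4 - a^2)/2


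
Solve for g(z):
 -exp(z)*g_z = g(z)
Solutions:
 g(z) = C1*exp(exp(-z))


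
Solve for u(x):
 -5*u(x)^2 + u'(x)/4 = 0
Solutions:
 u(x) = -1/(C1 + 20*x)


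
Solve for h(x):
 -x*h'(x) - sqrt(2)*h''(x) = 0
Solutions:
 h(x) = C1 + C2*erf(2^(1/4)*x/2)


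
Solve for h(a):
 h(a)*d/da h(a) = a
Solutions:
 h(a) = -sqrt(C1 + a^2)
 h(a) = sqrt(C1 + a^2)


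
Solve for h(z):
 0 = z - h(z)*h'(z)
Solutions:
 h(z) = -sqrt(C1 + z^2)
 h(z) = sqrt(C1 + z^2)


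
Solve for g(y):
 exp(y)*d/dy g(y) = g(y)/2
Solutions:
 g(y) = C1*exp(-exp(-y)/2)


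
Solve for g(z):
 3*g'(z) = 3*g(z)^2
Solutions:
 g(z) = -1/(C1 + z)


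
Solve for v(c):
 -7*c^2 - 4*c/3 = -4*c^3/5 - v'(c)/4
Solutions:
 v(c) = C1 - 4*c^4/5 + 28*c^3/3 + 8*c^2/3


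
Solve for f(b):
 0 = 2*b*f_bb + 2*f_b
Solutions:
 f(b) = C1 + C2*log(b)


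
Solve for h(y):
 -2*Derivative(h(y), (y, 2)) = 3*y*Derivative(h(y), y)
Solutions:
 h(y) = C1 + C2*erf(sqrt(3)*y/2)


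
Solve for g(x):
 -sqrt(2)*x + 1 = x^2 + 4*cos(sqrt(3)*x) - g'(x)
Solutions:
 g(x) = C1 + x^3/3 + sqrt(2)*x^2/2 - x + 4*sqrt(3)*sin(sqrt(3)*x)/3


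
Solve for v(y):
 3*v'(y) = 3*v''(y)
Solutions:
 v(y) = C1 + C2*exp(y)


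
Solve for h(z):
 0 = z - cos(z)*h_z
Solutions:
 h(z) = C1 + Integral(z/cos(z), z)


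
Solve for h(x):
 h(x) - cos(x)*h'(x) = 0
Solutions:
 h(x) = C1*sqrt(sin(x) + 1)/sqrt(sin(x) - 1)


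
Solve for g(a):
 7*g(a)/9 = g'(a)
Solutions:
 g(a) = C1*exp(7*a/9)


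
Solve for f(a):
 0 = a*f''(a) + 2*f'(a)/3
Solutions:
 f(a) = C1 + C2*a^(1/3)


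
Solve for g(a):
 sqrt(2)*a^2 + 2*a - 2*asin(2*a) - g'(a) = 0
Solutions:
 g(a) = C1 + sqrt(2)*a^3/3 + a^2 - 2*a*asin(2*a) - sqrt(1 - 4*a^2)


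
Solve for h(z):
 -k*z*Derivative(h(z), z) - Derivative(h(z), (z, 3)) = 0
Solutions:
 h(z) = C1 + Integral(C2*airyai(z*(-k)^(1/3)) + C3*airybi(z*(-k)^(1/3)), z)


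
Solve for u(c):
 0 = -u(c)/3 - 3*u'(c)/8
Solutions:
 u(c) = C1*exp(-8*c/9)


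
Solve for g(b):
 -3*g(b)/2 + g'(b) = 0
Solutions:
 g(b) = C1*exp(3*b/2)


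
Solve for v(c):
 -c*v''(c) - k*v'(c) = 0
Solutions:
 v(c) = C1 + c^(1 - re(k))*(C2*sin(log(c)*Abs(im(k))) + C3*cos(log(c)*im(k)))


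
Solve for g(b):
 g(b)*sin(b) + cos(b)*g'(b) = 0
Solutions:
 g(b) = C1*cos(b)


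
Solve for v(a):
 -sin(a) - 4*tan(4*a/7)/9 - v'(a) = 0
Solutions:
 v(a) = C1 + 7*log(cos(4*a/7))/9 + cos(a)


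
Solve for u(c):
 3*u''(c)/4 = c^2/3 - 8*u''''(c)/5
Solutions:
 u(c) = C1 + C2*c + C3*sin(sqrt(30)*c/8) + C4*cos(sqrt(30)*c/8) + c^4/27 - 128*c^2/135


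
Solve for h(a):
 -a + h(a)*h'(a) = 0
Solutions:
 h(a) = -sqrt(C1 + a^2)
 h(a) = sqrt(C1 + a^2)


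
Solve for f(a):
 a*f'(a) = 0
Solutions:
 f(a) = C1


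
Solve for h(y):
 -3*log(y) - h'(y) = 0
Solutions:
 h(y) = C1 - 3*y*log(y) + 3*y


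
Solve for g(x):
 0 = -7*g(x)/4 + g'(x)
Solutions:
 g(x) = C1*exp(7*x/4)


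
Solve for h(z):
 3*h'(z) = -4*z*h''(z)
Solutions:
 h(z) = C1 + C2*z^(1/4)


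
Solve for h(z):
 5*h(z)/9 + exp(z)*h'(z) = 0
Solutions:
 h(z) = C1*exp(5*exp(-z)/9)


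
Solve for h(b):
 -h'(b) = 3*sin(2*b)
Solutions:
 h(b) = C1 + 3*cos(2*b)/2


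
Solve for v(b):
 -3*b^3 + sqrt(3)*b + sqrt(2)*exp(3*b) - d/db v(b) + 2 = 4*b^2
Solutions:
 v(b) = C1 - 3*b^4/4 - 4*b^3/3 + sqrt(3)*b^2/2 + 2*b + sqrt(2)*exp(3*b)/3


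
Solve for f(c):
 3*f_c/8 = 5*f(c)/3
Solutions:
 f(c) = C1*exp(40*c/9)


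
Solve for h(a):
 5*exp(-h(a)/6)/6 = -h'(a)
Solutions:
 h(a) = 6*log(C1 - 5*a/36)


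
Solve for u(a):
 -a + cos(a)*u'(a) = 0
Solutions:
 u(a) = C1 + Integral(a/cos(a), a)


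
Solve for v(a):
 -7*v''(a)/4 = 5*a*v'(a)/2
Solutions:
 v(a) = C1 + C2*erf(sqrt(35)*a/7)


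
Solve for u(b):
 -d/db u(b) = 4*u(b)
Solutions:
 u(b) = C1*exp(-4*b)


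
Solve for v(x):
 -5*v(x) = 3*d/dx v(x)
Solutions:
 v(x) = C1*exp(-5*x/3)


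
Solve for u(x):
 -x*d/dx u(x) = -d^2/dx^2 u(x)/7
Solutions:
 u(x) = C1 + C2*erfi(sqrt(14)*x/2)


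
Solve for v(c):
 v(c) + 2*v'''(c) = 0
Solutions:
 v(c) = C3*exp(-2^(2/3)*c/2) + (C1*sin(2^(2/3)*sqrt(3)*c/4) + C2*cos(2^(2/3)*sqrt(3)*c/4))*exp(2^(2/3)*c/4)


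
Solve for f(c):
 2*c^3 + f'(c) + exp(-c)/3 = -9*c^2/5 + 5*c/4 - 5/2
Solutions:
 f(c) = C1 - c^4/2 - 3*c^3/5 + 5*c^2/8 - 5*c/2 + exp(-c)/3


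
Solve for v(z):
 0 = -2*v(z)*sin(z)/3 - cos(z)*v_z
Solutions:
 v(z) = C1*cos(z)^(2/3)


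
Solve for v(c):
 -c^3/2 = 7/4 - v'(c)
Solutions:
 v(c) = C1 + c^4/8 + 7*c/4


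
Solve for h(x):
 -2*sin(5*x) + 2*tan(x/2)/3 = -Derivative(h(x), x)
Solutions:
 h(x) = C1 + 4*log(cos(x/2))/3 - 2*cos(5*x)/5


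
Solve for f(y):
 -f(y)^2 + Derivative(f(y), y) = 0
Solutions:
 f(y) = -1/(C1 + y)


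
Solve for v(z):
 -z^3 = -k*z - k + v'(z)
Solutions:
 v(z) = C1 + k*z^2/2 + k*z - z^4/4


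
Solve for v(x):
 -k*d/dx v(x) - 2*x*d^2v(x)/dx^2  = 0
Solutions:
 v(x) = C1 + x^(1 - re(k)/2)*(C2*sin(log(x)*Abs(im(k))/2) + C3*cos(log(x)*im(k)/2))


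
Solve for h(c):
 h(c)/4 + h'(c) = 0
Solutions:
 h(c) = C1*exp(-c/4)


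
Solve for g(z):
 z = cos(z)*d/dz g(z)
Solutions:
 g(z) = C1 + Integral(z/cos(z), z)


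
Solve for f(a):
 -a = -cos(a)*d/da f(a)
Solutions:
 f(a) = C1 + Integral(a/cos(a), a)


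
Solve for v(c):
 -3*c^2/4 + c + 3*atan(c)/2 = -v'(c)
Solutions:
 v(c) = C1 + c^3/4 - c^2/2 - 3*c*atan(c)/2 + 3*log(c^2 + 1)/4


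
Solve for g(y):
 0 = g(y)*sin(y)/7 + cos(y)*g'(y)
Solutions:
 g(y) = C1*cos(y)^(1/7)


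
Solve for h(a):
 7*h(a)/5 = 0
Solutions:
 h(a) = 0


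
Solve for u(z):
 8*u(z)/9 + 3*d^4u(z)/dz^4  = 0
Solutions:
 u(z) = (C1*sin(6^(1/4)*z/3) + C2*cos(6^(1/4)*z/3))*exp(-6^(1/4)*z/3) + (C3*sin(6^(1/4)*z/3) + C4*cos(6^(1/4)*z/3))*exp(6^(1/4)*z/3)


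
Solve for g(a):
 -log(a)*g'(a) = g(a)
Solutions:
 g(a) = C1*exp(-li(a))


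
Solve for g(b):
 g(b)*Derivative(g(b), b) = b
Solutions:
 g(b) = -sqrt(C1 + b^2)
 g(b) = sqrt(C1 + b^2)


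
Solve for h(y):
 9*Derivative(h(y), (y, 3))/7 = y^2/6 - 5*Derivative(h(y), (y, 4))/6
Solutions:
 h(y) = C1 + C2*y + C3*y^2 + C4*exp(-54*y/35) + 7*y^5/3240 - 245*y^4/34992 + 8575*y^3/472392


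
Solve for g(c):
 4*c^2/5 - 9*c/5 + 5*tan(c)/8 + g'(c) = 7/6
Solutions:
 g(c) = C1 - 4*c^3/15 + 9*c^2/10 + 7*c/6 + 5*log(cos(c))/8


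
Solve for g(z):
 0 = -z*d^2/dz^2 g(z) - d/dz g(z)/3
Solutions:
 g(z) = C1 + C2*z^(2/3)


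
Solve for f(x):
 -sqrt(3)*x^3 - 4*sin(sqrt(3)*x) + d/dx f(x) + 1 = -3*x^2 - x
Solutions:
 f(x) = C1 + sqrt(3)*x^4/4 - x^3 - x^2/2 - x - 4*sqrt(3)*cos(sqrt(3)*x)/3


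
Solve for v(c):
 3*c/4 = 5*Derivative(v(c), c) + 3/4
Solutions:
 v(c) = C1 + 3*c^2/40 - 3*c/20


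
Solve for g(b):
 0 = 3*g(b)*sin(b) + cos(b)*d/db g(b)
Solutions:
 g(b) = C1*cos(b)^3


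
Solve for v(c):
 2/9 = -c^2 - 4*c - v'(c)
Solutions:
 v(c) = C1 - c^3/3 - 2*c^2 - 2*c/9


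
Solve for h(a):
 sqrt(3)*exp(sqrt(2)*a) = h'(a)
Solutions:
 h(a) = C1 + sqrt(6)*exp(sqrt(2)*a)/2


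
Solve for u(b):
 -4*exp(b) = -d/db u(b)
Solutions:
 u(b) = C1 + 4*exp(b)


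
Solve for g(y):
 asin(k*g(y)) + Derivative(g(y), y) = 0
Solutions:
 Integral(1/asin(_y*k), (_y, g(y))) = C1 - y


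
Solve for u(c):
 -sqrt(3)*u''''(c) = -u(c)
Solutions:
 u(c) = C1*exp(-3^(7/8)*c/3) + C2*exp(3^(7/8)*c/3) + C3*sin(3^(7/8)*c/3) + C4*cos(3^(7/8)*c/3)


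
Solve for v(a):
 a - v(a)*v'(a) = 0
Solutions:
 v(a) = -sqrt(C1 + a^2)
 v(a) = sqrt(C1 + a^2)


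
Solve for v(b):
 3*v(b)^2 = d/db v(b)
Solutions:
 v(b) = -1/(C1 + 3*b)


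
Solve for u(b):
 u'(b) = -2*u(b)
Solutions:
 u(b) = C1*exp(-2*b)


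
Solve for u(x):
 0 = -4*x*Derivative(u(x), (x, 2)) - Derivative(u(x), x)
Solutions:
 u(x) = C1 + C2*x^(3/4)


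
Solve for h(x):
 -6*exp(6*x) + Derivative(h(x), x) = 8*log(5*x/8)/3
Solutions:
 h(x) = C1 + 8*x*log(x)/3 + x*(-8*log(2) - 8/3 + 8*log(5)/3) + exp(6*x)


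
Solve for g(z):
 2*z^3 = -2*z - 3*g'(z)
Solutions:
 g(z) = C1 - z^4/6 - z^2/3


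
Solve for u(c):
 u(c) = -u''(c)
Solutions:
 u(c) = C1*sin(c) + C2*cos(c)


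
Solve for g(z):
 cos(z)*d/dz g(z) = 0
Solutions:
 g(z) = C1


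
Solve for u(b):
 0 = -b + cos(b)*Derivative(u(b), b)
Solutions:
 u(b) = C1 + Integral(b/cos(b), b)


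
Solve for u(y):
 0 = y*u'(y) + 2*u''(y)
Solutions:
 u(y) = C1 + C2*erf(y/2)


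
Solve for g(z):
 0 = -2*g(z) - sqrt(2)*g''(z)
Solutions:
 g(z) = C1*sin(2^(1/4)*z) + C2*cos(2^(1/4)*z)


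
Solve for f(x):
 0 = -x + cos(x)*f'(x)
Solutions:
 f(x) = C1 + Integral(x/cos(x), x)


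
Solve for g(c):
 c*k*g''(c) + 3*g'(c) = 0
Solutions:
 g(c) = C1 + c^(((re(k) - 3)*re(k) + im(k)^2)/(re(k)^2 + im(k)^2))*(C2*sin(3*log(c)*Abs(im(k))/(re(k)^2 + im(k)^2)) + C3*cos(3*log(c)*im(k)/(re(k)^2 + im(k)^2)))


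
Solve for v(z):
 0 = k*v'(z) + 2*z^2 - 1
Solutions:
 v(z) = C1 - 2*z^3/(3*k) + z/k


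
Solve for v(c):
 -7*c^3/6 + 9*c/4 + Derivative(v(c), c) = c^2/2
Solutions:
 v(c) = C1 + 7*c^4/24 + c^3/6 - 9*c^2/8


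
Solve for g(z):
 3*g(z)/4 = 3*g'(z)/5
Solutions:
 g(z) = C1*exp(5*z/4)


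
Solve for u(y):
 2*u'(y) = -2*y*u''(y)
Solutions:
 u(y) = C1 + C2*log(y)


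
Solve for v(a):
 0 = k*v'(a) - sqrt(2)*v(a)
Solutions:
 v(a) = C1*exp(sqrt(2)*a/k)


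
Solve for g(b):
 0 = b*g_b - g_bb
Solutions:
 g(b) = C1 + C2*erfi(sqrt(2)*b/2)


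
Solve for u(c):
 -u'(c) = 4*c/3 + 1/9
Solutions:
 u(c) = C1 - 2*c^2/3 - c/9


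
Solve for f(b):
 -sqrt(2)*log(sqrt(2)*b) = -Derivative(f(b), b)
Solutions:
 f(b) = C1 + sqrt(2)*b*log(b) - sqrt(2)*b + sqrt(2)*b*log(2)/2


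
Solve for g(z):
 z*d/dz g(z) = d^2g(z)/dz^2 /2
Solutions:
 g(z) = C1 + C2*erfi(z)


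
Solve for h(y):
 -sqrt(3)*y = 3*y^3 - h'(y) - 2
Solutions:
 h(y) = C1 + 3*y^4/4 + sqrt(3)*y^2/2 - 2*y


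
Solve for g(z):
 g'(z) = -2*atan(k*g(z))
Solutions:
 Integral(1/atan(_y*k), (_y, g(z))) = C1 - 2*z


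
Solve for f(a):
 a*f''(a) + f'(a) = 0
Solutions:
 f(a) = C1 + C2*log(a)


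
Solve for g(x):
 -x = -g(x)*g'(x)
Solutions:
 g(x) = -sqrt(C1 + x^2)
 g(x) = sqrt(C1 + x^2)


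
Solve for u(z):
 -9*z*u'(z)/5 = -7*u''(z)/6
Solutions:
 u(z) = C1 + C2*erfi(3*sqrt(105)*z/35)


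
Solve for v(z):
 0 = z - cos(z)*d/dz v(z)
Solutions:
 v(z) = C1 + Integral(z/cos(z), z)


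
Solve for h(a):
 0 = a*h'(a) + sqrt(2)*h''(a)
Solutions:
 h(a) = C1 + C2*erf(2^(1/4)*a/2)


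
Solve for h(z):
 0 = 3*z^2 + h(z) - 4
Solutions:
 h(z) = 4 - 3*z^2


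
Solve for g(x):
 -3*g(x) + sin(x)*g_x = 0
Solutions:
 g(x) = C1*(cos(x) - 1)^(3/2)/(cos(x) + 1)^(3/2)


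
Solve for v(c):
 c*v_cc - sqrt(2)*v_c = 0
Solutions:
 v(c) = C1 + C2*c^(1 + sqrt(2))


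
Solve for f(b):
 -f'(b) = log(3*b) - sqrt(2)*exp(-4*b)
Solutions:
 f(b) = C1 - b*log(b) + b*(1 - log(3)) - sqrt(2)*exp(-4*b)/4


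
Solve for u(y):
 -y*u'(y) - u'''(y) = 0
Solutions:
 u(y) = C1 + Integral(C2*airyai(-y) + C3*airybi(-y), y)


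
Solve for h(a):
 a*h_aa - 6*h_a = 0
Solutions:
 h(a) = C1 + C2*a^7


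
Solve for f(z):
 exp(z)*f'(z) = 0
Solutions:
 f(z) = C1


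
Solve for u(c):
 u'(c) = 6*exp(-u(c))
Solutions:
 u(c) = log(C1 + 6*c)


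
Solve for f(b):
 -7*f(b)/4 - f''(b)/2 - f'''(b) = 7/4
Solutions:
 f(b) = C1*exp(b*(-2 + (3*sqrt(4011) + 190)^(-1/3) + (3*sqrt(4011) + 190)^(1/3))/12)*sin(sqrt(3)*b*(-(3*sqrt(4011) + 190)^(1/3) + (3*sqrt(4011) + 190)^(-1/3))/12) + C2*exp(b*(-2 + (3*sqrt(4011) + 190)^(-1/3) + (3*sqrt(4011) + 190)^(1/3))/12)*cos(sqrt(3)*b*(-(3*sqrt(4011) + 190)^(1/3) + (3*sqrt(4011) + 190)^(-1/3))/12) + C3*exp(-b*((3*sqrt(4011) + 190)^(-1/3) + 1 + (3*sqrt(4011) + 190)^(1/3))/6) - 1


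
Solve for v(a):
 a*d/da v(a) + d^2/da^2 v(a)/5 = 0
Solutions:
 v(a) = C1 + C2*erf(sqrt(10)*a/2)


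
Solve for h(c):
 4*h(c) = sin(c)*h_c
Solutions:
 h(c) = C1*(cos(c)^2 - 2*cos(c) + 1)/(cos(c)^2 + 2*cos(c) + 1)


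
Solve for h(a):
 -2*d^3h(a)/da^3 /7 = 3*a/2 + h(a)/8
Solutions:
 h(a) = C3*exp(-2^(2/3)*7^(1/3)*a/4) - 12*a + (C1*sin(2^(2/3)*sqrt(3)*7^(1/3)*a/8) + C2*cos(2^(2/3)*sqrt(3)*7^(1/3)*a/8))*exp(2^(2/3)*7^(1/3)*a/8)


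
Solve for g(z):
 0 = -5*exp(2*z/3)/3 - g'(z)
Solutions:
 g(z) = C1 - 5*exp(2*z/3)/2


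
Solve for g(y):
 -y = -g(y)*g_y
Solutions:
 g(y) = -sqrt(C1 + y^2)
 g(y) = sqrt(C1 + y^2)


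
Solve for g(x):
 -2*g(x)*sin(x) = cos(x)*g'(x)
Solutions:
 g(x) = C1*cos(x)^2


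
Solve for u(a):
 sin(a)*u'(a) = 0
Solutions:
 u(a) = C1


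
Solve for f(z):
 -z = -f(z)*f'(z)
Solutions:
 f(z) = -sqrt(C1 + z^2)
 f(z) = sqrt(C1 + z^2)


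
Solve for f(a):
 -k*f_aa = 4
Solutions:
 f(a) = C1 + C2*a - 2*a^2/k


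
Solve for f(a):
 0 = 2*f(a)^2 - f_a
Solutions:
 f(a) = -1/(C1 + 2*a)


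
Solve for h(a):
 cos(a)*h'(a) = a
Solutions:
 h(a) = C1 + Integral(a/cos(a), a)


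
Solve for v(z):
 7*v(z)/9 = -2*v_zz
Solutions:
 v(z) = C1*sin(sqrt(14)*z/6) + C2*cos(sqrt(14)*z/6)


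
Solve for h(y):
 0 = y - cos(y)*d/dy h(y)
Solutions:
 h(y) = C1 + Integral(y/cos(y), y)


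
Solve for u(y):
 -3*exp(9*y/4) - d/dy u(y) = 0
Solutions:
 u(y) = C1 - 4*exp(9*y/4)/3


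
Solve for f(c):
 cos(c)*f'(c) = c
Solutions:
 f(c) = C1 + Integral(c/cos(c), c)


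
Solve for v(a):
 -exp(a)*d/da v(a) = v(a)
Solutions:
 v(a) = C1*exp(exp(-a))


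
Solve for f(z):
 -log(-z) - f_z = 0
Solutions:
 f(z) = C1 - z*log(-z) + z


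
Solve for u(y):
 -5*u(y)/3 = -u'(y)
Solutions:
 u(y) = C1*exp(5*y/3)


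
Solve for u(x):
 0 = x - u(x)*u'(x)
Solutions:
 u(x) = -sqrt(C1 + x^2)
 u(x) = sqrt(C1 + x^2)


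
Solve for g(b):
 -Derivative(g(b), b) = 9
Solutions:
 g(b) = C1 - 9*b


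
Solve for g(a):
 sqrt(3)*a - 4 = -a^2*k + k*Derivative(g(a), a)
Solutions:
 g(a) = C1 + a^3/3 + sqrt(3)*a^2/(2*k) - 4*a/k


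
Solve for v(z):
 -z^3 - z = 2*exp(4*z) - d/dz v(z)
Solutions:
 v(z) = C1 + z^4/4 + z^2/2 + exp(4*z)/2


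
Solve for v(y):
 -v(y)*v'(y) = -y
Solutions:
 v(y) = -sqrt(C1 + y^2)
 v(y) = sqrt(C1 + y^2)


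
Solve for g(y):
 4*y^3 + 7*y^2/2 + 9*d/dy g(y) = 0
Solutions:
 g(y) = C1 - y^4/9 - 7*y^3/54


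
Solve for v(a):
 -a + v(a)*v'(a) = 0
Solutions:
 v(a) = -sqrt(C1 + a^2)
 v(a) = sqrt(C1 + a^2)


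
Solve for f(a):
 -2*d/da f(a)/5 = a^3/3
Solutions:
 f(a) = C1 - 5*a^4/24


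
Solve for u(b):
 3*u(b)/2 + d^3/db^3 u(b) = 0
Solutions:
 u(b) = C3*exp(-2^(2/3)*3^(1/3)*b/2) + (C1*sin(2^(2/3)*3^(5/6)*b/4) + C2*cos(2^(2/3)*3^(5/6)*b/4))*exp(2^(2/3)*3^(1/3)*b/4)


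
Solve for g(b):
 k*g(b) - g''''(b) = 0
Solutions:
 g(b) = C1*exp(-b*k^(1/4)) + C2*exp(b*k^(1/4)) + C3*exp(-I*b*k^(1/4)) + C4*exp(I*b*k^(1/4))


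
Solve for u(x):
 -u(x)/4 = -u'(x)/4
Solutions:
 u(x) = C1*exp(x)


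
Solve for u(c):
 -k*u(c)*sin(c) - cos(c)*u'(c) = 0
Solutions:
 u(c) = C1*exp(k*log(cos(c)))


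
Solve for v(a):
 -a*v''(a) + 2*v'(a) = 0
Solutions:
 v(a) = C1 + C2*a^3


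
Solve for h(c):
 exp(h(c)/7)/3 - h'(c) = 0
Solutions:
 h(c) = 7*log(-1/(C1 + c)) + 7*log(21)


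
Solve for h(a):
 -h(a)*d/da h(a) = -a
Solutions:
 h(a) = -sqrt(C1 + a^2)
 h(a) = sqrt(C1 + a^2)


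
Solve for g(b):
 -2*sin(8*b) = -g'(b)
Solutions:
 g(b) = C1 - cos(8*b)/4


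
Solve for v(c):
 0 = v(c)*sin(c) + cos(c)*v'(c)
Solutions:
 v(c) = C1*cos(c)


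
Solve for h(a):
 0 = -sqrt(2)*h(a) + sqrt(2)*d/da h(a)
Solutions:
 h(a) = C1*exp(a)


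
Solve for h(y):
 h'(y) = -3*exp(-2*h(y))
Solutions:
 h(y) = log(-sqrt(C1 - 6*y))
 h(y) = log(C1 - 6*y)/2


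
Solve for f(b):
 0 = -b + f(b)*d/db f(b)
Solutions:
 f(b) = -sqrt(C1 + b^2)
 f(b) = sqrt(C1 + b^2)


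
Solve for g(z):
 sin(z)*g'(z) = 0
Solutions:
 g(z) = C1


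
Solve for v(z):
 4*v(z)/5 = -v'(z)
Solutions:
 v(z) = C1*exp(-4*z/5)


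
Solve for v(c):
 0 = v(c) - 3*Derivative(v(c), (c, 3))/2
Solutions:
 v(c) = C3*exp(2^(1/3)*3^(2/3)*c/3) + (C1*sin(2^(1/3)*3^(1/6)*c/2) + C2*cos(2^(1/3)*3^(1/6)*c/2))*exp(-2^(1/3)*3^(2/3)*c/6)


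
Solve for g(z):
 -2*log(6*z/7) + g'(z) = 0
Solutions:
 g(z) = C1 + 2*z*log(z) - 2*z + z*log(36/49)


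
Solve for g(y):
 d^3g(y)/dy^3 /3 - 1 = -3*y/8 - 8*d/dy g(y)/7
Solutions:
 g(y) = C1 + C2*sin(2*sqrt(42)*y/7) + C3*cos(2*sqrt(42)*y/7) - 21*y^2/128 + 7*y/8


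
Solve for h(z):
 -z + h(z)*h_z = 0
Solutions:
 h(z) = -sqrt(C1 + z^2)
 h(z) = sqrt(C1 + z^2)


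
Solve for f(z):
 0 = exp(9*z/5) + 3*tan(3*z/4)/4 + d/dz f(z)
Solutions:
 f(z) = C1 - 5*exp(9*z/5)/9 + log(cos(3*z/4))


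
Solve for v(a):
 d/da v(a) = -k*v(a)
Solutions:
 v(a) = C1*exp(-a*k)


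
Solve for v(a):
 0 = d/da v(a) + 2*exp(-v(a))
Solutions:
 v(a) = log(C1 - 2*a)


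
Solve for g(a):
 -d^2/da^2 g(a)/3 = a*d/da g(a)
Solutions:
 g(a) = C1 + C2*erf(sqrt(6)*a/2)


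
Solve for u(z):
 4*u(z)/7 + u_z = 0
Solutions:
 u(z) = C1*exp(-4*z/7)


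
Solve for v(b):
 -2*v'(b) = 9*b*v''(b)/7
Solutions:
 v(b) = C1 + C2/b^(5/9)


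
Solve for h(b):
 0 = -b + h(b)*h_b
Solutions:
 h(b) = -sqrt(C1 + b^2)
 h(b) = sqrt(C1 + b^2)


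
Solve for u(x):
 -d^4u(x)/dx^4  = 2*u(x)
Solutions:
 u(x) = (C1*sin(2^(3/4)*x/2) + C2*cos(2^(3/4)*x/2))*exp(-2^(3/4)*x/2) + (C3*sin(2^(3/4)*x/2) + C4*cos(2^(3/4)*x/2))*exp(2^(3/4)*x/2)


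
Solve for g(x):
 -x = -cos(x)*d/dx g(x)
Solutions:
 g(x) = C1 + Integral(x/cos(x), x)


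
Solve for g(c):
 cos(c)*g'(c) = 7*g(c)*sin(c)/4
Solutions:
 g(c) = C1/cos(c)^(7/4)


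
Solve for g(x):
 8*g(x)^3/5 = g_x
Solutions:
 g(x) = -sqrt(10)*sqrt(-1/(C1 + 8*x))/2
 g(x) = sqrt(10)*sqrt(-1/(C1 + 8*x))/2


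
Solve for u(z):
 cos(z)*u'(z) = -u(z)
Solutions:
 u(z) = C1*sqrt(sin(z) - 1)/sqrt(sin(z) + 1)


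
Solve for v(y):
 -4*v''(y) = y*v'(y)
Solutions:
 v(y) = C1 + C2*erf(sqrt(2)*y/4)


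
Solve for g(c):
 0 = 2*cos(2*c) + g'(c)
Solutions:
 g(c) = C1 - sin(2*c)


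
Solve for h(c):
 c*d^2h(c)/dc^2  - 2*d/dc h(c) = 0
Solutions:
 h(c) = C1 + C2*c^3


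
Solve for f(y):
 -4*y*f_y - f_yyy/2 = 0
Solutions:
 f(y) = C1 + Integral(C2*airyai(-2*y) + C3*airybi(-2*y), y)


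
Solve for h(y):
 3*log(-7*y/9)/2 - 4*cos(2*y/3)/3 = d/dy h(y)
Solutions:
 h(y) = C1 + 3*y*log(-y)/2 - 3*y*log(3) - 3*y/2 + 3*y*log(7)/2 - 2*sin(2*y/3)


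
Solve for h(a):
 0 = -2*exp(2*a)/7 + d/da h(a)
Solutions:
 h(a) = C1 + exp(2*a)/7


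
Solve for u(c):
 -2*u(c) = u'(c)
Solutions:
 u(c) = C1*exp(-2*c)


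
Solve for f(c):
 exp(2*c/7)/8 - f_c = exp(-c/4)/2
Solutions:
 f(c) = C1 + 7*exp(2*c/7)/16 + 2*exp(-c/4)


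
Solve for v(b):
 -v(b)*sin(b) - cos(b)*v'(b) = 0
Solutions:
 v(b) = C1*cos(b)


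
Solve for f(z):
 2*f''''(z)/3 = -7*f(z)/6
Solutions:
 f(z) = (C1*sin(7^(1/4)*z/2) + C2*cos(7^(1/4)*z/2))*exp(-7^(1/4)*z/2) + (C3*sin(7^(1/4)*z/2) + C4*cos(7^(1/4)*z/2))*exp(7^(1/4)*z/2)


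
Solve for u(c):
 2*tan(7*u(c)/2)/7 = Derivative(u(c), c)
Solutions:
 u(c) = -2*asin(C1*exp(c))/7 + 2*pi/7
 u(c) = 2*asin(C1*exp(c))/7


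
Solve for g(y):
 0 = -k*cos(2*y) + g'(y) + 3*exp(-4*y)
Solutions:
 g(y) = C1 + k*sin(2*y)/2 + 3*exp(-4*y)/4


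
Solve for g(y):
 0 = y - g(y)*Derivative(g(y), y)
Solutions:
 g(y) = -sqrt(C1 + y^2)
 g(y) = sqrt(C1 + y^2)


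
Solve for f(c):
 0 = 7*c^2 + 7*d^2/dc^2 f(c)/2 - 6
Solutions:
 f(c) = C1 + C2*c - c^4/6 + 6*c^2/7


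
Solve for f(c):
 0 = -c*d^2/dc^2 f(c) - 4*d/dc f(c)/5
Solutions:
 f(c) = C1 + C2*c^(1/5)


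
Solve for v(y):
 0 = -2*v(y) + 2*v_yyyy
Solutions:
 v(y) = C1*exp(-y) + C2*exp(y) + C3*sin(y) + C4*cos(y)


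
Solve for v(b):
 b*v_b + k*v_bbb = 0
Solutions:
 v(b) = C1 + Integral(C2*airyai(b*(-1/k)^(1/3)) + C3*airybi(b*(-1/k)^(1/3)), b)


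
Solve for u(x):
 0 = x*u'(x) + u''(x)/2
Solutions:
 u(x) = C1 + C2*erf(x)


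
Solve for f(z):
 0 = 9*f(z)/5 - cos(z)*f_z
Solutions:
 f(z) = C1*(sin(z) + 1)^(9/10)/(sin(z) - 1)^(9/10)


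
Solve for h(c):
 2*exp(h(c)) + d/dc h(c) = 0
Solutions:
 h(c) = log(1/(C1 + 2*c))


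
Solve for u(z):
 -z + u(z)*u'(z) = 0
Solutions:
 u(z) = -sqrt(C1 + z^2)
 u(z) = sqrt(C1 + z^2)


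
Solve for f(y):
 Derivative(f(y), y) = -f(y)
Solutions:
 f(y) = C1*exp(-y)


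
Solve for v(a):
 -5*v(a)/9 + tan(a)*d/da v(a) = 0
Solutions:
 v(a) = C1*sin(a)^(5/9)


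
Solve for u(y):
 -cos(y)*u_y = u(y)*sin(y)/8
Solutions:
 u(y) = C1*cos(y)^(1/8)


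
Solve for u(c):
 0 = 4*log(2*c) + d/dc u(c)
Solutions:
 u(c) = C1 - 4*c*log(c) - c*log(16) + 4*c


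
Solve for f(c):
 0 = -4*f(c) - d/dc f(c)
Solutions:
 f(c) = C1*exp(-4*c)


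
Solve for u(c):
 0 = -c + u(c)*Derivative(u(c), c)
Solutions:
 u(c) = -sqrt(C1 + c^2)
 u(c) = sqrt(C1 + c^2)


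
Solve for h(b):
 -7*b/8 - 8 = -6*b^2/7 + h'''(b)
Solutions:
 h(b) = C1 + C2*b + C3*b^2 + b^5/70 - 7*b^4/192 - 4*b^3/3


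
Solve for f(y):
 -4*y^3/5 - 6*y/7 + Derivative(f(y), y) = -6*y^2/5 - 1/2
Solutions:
 f(y) = C1 + y^4/5 - 2*y^3/5 + 3*y^2/7 - y/2


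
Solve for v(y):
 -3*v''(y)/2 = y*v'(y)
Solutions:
 v(y) = C1 + C2*erf(sqrt(3)*y/3)


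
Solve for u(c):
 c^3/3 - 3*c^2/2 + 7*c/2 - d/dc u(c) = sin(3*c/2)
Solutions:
 u(c) = C1 + c^4/12 - c^3/2 + 7*c^2/4 + 2*cos(3*c/2)/3


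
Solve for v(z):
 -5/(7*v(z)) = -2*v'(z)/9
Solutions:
 v(z) = -sqrt(C1 + 315*z)/7
 v(z) = sqrt(C1 + 315*z)/7


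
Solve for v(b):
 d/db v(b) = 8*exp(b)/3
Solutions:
 v(b) = C1 + 8*exp(b)/3


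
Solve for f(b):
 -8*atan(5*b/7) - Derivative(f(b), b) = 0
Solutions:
 f(b) = C1 - 8*b*atan(5*b/7) + 28*log(25*b^2 + 49)/5


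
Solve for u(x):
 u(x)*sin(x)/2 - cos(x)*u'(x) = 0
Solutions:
 u(x) = C1/sqrt(cos(x))


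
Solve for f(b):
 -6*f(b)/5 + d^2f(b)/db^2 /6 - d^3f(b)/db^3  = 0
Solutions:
 f(b) = C1*exp(b*(5*5^(1/3)/(108*sqrt(26229) + 17491)^(1/3) + 10 + 5^(2/3)*(108*sqrt(26229) + 17491)^(1/3))/180)*sin(sqrt(3)*5^(1/3)*b*(-5^(1/3)*(108*sqrt(26229) + 17491)^(1/3) + 5/(108*sqrt(26229) + 17491)^(1/3))/180) + C2*exp(b*(5*5^(1/3)/(108*sqrt(26229) + 17491)^(1/3) + 10 + 5^(2/3)*(108*sqrt(26229) + 17491)^(1/3))/180)*cos(sqrt(3)*5^(1/3)*b*(-5^(1/3)*(108*sqrt(26229) + 17491)^(1/3) + 5/(108*sqrt(26229) + 17491)^(1/3))/180) + C3*exp(b*(-5^(2/3)*(108*sqrt(26229) + 17491)^(1/3) - 5*5^(1/3)/(108*sqrt(26229) + 17491)^(1/3) + 5)/90)


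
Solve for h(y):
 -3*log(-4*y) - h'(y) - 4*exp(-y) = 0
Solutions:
 h(y) = C1 - 3*y*log(-y) + 3*y*(1 - 2*log(2)) + 4*exp(-y)


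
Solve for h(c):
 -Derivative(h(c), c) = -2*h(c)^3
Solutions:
 h(c) = -sqrt(2)*sqrt(-1/(C1 + 2*c))/2
 h(c) = sqrt(2)*sqrt(-1/(C1 + 2*c))/2


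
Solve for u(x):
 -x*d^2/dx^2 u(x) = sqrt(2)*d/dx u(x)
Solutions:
 u(x) = C1 + C2*x^(1 - sqrt(2))


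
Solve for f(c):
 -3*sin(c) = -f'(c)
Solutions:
 f(c) = C1 - 3*cos(c)


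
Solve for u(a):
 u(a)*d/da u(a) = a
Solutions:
 u(a) = -sqrt(C1 + a^2)
 u(a) = sqrt(C1 + a^2)


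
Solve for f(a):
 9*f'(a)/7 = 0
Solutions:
 f(a) = C1


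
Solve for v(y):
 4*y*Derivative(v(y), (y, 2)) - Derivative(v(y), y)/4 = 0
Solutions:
 v(y) = C1 + C2*y^(17/16)


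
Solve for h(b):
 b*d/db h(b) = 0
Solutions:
 h(b) = C1


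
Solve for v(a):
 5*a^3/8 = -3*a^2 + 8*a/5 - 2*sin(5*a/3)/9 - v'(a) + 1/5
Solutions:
 v(a) = C1 - 5*a^4/32 - a^3 + 4*a^2/5 + a/5 + 2*cos(5*a/3)/15


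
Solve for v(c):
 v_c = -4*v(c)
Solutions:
 v(c) = C1*exp(-4*c)


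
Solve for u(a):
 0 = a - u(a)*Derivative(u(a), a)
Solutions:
 u(a) = -sqrt(C1 + a^2)
 u(a) = sqrt(C1 + a^2)


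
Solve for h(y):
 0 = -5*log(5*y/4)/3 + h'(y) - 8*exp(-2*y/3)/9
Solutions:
 h(y) = C1 + 5*y*log(y)/3 + 5*y*(-2*log(2) - 1 + log(5))/3 - 4*exp(-2*y/3)/3


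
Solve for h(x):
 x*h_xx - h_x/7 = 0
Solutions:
 h(x) = C1 + C2*x^(8/7)


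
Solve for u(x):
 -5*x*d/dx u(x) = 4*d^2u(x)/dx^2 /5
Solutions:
 u(x) = C1 + C2*erf(5*sqrt(2)*x/4)


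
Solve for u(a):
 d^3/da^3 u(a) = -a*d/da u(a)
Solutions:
 u(a) = C1 + Integral(C2*airyai(-a) + C3*airybi(-a), a)


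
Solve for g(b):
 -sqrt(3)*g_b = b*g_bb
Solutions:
 g(b) = C1 + C2*b^(1 - sqrt(3))


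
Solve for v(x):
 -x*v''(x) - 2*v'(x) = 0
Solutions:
 v(x) = C1 + C2/x


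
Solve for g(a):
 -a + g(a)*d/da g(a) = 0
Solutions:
 g(a) = -sqrt(C1 + a^2)
 g(a) = sqrt(C1 + a^2)


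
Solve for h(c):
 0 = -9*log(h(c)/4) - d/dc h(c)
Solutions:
 -Integral(1/(-log(_y) + 2*log(2)), (_y, h(c)))/9 = C1 - c


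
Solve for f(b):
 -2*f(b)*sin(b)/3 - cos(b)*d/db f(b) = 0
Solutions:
 f(b) = C1*cos(b)^(2/3)


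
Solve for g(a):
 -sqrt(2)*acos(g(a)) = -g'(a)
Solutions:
 Integral(1/acos(_y), (_y, g(a))) = C1 + sqrt(2)*a


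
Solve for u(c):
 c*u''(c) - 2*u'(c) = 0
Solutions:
 u(c) = C1 + C2*c^3


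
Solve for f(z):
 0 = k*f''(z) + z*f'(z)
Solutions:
 f(z) = C1 + C2*sqrt(k)*erf(sqrt(2)*z*sqrt(1/k)/2)


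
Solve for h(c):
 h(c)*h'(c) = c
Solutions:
 h(c) = -sqrt(C1 + c^2)
 h(c) = sqrt(C1 + c^2)


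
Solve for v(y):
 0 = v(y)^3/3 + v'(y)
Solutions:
 v(y) = -sqrt(6)*sqrt(-1/(C1 - y))/2
 v(y) = sqrt(6)*sqrt(-1/(C1 - y))/2


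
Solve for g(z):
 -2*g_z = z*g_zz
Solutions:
 g(z) = C1 + C2/z


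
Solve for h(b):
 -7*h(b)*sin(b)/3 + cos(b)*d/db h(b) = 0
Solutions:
 h(b) = C1/cos(b)^(7/3)


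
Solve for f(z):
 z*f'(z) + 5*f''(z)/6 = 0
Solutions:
 f(z) = C1 + C2*erf(sqrt(15)*z/5)


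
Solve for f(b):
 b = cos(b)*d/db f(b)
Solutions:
 f(b) = C1 + Integral(b/cos(b), b)


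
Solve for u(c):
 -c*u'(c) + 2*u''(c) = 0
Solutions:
 u(c) = C1 + C2*erfi(c/2)


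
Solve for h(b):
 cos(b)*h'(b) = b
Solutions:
 h(b) = C1 + Integral(b/cos(b), b)


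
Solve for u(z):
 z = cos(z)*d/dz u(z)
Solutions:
 u(z) = C1 + Integral(z/cos(z), z)


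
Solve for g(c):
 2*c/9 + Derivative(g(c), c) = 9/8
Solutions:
 g(c) = C1 - c^2/9 + 9*c/8


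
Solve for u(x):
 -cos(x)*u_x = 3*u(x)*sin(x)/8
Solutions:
 u(x) = C1*cos(x)^(3/8)


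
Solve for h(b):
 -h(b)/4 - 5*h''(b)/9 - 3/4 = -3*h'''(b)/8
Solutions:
 h(b) = C1*exp(b*(-(243*sqrt(915441) + 241147)^(1/3) - 1600/(243*sqrt(915441) + 241147)^(1/3) + 80)/162)*sin(sqrt(3)*b*(-(243*sqrt(915441) + 241147)^(1/3) + 1600/(243*sqrt(915441) + 241147)^(1/3))/162) + C2*exp(b*(-(243*sqrt(915441) + 241147)^(1/3) - 1600/(243*sqrt(915441) + 241147)^(1/3) + 80)/162)*cos(sqrt(3)*b*(-(243*sqrt(915441) + 241147)^(1/3) + 1600/(243*sqrt(915441) + 241147)^(1/3))/162) + C3*exp(b*(1600/(243*sqrt(915441) + 241147)^(1/3) + 40 + (243*sqrt(915441) + 241147)^(1/3))/81) - 3


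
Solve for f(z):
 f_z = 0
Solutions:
 f(z) = C1


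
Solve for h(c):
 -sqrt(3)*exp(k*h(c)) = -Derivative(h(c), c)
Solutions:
 h(c) = Piecewise((log(-1/(C1*k + sqrt(3)*c*k))/k, Ne(k, 0)), (nan, True))
 h(c) = Piecewise((C1 + sqrt(3)*c, Eq(k, 0)), (nan, True))


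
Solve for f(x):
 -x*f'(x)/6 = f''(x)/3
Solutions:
 f(x) = C1 + C2*erf(x/2)


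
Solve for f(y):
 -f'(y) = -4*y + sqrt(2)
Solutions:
 f(y) = C1 + 2*y^2 - sqrt(2)*y


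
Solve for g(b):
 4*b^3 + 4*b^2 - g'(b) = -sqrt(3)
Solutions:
 g(b) = C1 + b^4 + 4*b^3/3 + sqrt(3)*b


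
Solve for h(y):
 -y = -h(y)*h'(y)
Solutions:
 h(y) = -sqrt(C1 + y^2)
 h(y) = sqrt(C1 + y^2)


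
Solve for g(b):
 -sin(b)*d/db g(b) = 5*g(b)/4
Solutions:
 g(b) = C1*(cos(b) + 1)^(5/8)/(cos(b) - 1)^(5/8)


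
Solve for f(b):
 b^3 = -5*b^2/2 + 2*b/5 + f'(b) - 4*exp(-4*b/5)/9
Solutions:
 f(b) = C1 + b^4/4 + 5*b^3/6 - b^2/5 - 5*exp(-4*b/5)/9


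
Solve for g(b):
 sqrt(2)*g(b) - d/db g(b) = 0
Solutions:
 g(b) = C1*exp(sqrt(2)*b)


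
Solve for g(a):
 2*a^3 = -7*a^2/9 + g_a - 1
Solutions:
 g(a) = C1 + a^4/2 + 7*a^3/27 + a


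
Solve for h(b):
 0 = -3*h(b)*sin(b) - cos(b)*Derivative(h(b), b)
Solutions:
 h(b) = C1*cos(b)^3


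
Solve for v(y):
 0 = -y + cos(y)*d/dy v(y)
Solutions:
 v(y) = C1 + Integral(y/cos(y), y)


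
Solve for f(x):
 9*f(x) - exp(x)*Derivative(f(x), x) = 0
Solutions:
 f(x) = C1*exp(-9*exp(-x))


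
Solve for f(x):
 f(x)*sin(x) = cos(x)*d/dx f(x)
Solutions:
 f(x) = C1/cos(x)


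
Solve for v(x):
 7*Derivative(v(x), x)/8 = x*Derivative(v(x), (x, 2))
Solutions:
 v(x) = C1 + C2*x^(15/8)


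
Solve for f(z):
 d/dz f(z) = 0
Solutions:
 f(z) = C1


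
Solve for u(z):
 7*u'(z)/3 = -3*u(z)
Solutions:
 u(z) = C1*exp(-9*z/7)


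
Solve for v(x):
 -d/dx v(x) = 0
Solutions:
 v(x) = C1


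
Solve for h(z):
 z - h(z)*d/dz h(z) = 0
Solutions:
 h(z) = -sqrt(C1 + z^2)
 h(z) = sqrt(C1 + z^2)


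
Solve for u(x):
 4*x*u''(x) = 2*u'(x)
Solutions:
 u(x) = C1 + C2*x^(3/2)


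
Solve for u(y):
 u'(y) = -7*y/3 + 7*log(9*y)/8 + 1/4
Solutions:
 u(y) = C1 - 7*y^2/6 + 7*y*log(y)/8 - 5*y/8 + 7*y*log(3)/4


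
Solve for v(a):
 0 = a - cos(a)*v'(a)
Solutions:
 v(a) = C1 + Integral(a/cos(a), a)


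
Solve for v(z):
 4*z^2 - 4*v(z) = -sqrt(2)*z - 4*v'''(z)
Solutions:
 v(z) = C3*exp(z) + z^2 + sqrt(2)*z/4 + (C1*sin(sqrt(3)*z/2) + C2*cos(sqrt(3)*z/2))*exp(-z/2)


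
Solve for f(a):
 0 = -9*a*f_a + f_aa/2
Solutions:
 f(a) = C1 + C2*erfi(3*a)


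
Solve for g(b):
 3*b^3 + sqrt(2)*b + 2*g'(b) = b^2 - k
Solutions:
 g(b) = C1 - 3*b^4/8 + b^3/6 - sqrt(2)*b^2/4 - b*k/2


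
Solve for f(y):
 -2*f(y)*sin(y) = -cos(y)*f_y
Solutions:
 f(y) = C1/cos(y)^2


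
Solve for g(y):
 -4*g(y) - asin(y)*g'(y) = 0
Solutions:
 g(y) = C1*exp(-4*Integral(1/asin(y), y))


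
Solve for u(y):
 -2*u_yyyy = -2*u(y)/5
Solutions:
 u(y) = C1*exp(-5^(3/4)*y/5) + C2*exp(5^(3/4)*y/5) + C3*sin(5^(3/4)*y/5) + C4*cos(5^(3/4)*y/5)


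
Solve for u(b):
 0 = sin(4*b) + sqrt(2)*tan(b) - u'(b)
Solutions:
 u(b) = C1 - sqrt(2)*log(cos(b)) - cos(4*b)/4


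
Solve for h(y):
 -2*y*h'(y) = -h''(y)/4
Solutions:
 h(y) = C1 + C2*erfi(2*y)


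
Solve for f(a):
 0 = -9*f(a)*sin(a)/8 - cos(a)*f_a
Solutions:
 f(a) = C1*cos(a)^(9/8)


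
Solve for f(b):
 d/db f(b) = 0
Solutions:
 f(b) = C1


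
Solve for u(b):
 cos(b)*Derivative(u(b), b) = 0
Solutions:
 u(b) = C1


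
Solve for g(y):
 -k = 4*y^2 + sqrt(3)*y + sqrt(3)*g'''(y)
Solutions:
 g(y) = C1 + C2*y + C3*y^2 - sqrt(3)*k*y^3/18 - sqrt(3)*y^5/45 - y^4/24


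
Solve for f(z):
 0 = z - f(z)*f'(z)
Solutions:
 f(z) = -sqrt(C1 + z^2)
 f(z) = sqrt(C1 + z^2)


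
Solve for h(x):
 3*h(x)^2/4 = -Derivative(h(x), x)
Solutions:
 h(x) = 4/(C1 + 3*x)


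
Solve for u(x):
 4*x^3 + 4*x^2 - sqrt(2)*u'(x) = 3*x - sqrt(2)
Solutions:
 u(x) = C1 + sqrt(2)*x^4/2 + 2*sqrt(2)*x^3/3 - 3*sqrt(2)*x^2/4 + x


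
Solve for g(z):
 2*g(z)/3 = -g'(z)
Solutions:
 g(z) = C1*exp(-2*z/3)


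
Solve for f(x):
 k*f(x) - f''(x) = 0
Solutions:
 f(x) = C1*exp(-sqrt(k)*x) + C2*exp(sqrt(k)*x)


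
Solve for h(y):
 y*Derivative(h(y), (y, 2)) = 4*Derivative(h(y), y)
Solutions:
 h(y) = C1 + C2*y^5


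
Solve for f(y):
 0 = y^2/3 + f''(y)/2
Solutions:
 f(y) = C1 + C2*y - y^4/18


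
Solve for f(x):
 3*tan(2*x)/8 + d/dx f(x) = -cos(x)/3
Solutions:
 f(x) = C1 + 3*log(cos(2*x))/16 - sin(x)/3


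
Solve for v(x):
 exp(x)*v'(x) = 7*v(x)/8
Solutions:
 v(x) = C1*exp(-7*exp(-x)/8)


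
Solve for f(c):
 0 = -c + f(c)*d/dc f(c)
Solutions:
 f(c) = -sqrt(C1 + c^2)
 f(c) = sqrt(C1 + c^2)


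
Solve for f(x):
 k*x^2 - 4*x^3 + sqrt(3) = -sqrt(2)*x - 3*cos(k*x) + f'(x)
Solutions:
 f(x) = C1 + k*x^3/3 - x^4 + sqrt(2)*x^2/2 + sqrt(3)*x + 3*sin(k*x)/k


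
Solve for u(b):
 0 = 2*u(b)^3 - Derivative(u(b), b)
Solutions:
 u(b) = -sqrt(2)*sqrt(-1/(C1 + 2*b))/2
 u(b) = sqrt(2)*sqrt(-1/(C1 + 2*b))/2


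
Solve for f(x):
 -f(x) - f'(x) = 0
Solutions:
 f(x) = C1*exp(-x)


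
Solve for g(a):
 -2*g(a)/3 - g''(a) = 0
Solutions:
 g(a) = C1*sin(sqrt(6)*a/3) + C2*cos(sqrt(6)*a/3)


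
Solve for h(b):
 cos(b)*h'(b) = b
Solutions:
 h(b) = C1 + Integral(b/cos(b), b)


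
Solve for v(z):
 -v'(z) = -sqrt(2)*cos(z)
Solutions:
 v(z) = C1 + sqrt(2)*sin(z)


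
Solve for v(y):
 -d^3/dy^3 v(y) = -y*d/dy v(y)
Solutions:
 v(y) = C1 + Integral(C2*airyai(y) + C3*airybi(y), y)


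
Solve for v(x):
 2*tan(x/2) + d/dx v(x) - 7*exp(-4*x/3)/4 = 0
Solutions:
 v(x) = C1 - 2*log(tan(x/2)^2 + 1) - 21*exp(-4*x/3)/16


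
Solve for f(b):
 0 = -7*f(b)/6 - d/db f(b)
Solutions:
 f(b) = C1*exp(-7*b/6)


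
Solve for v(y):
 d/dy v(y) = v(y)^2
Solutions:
 v(y) = -1/(C1 + y)


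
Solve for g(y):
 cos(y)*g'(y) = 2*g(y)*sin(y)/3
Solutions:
 g(y) = C1/cos(y)^(2/3)


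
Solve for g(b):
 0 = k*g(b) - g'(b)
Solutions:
 g(b) = C1*exp(b*k)


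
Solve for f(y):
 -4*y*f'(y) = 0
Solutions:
 f(y) = C1


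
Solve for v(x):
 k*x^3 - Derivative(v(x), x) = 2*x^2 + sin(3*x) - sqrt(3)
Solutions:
 v(x) = C1 + k*x^4/4 - 2*x^3/3 + sqrt(3)*x + cos(3*x)/3


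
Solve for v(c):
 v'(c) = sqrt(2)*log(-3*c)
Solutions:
 v(c) = C1 + sqrt(2)*c*log(-c) + sqrt(2)*c*(-1 + log(3))


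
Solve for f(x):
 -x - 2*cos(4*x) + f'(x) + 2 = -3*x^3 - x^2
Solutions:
 f(x) = C1 - 3*x^4/4 - x^3/3 + x^2/2 - 2*x + sin(4*x)/2


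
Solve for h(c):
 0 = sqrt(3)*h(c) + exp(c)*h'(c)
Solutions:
 h(c) = C1*exp(sqrt(3)*exp(-c))


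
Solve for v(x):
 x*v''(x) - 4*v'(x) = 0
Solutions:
 v(x) = C1 + C2*x^5


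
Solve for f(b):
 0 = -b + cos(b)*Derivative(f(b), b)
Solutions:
 f(b) = C1 + Integral(b/cos(b), b)


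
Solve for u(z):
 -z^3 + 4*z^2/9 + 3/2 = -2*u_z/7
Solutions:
 u(z) = C1 + 7*z^4/8 - 14*z^3/27 - 21*z/4


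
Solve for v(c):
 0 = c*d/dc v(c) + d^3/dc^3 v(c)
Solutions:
 v(c) = C1 + Integral(C2*airyai(-c) + C3*airybi(-c), c)


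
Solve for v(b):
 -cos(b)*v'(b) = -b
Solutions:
 v(b) = C1 + Integral(b/cos(b), b)
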